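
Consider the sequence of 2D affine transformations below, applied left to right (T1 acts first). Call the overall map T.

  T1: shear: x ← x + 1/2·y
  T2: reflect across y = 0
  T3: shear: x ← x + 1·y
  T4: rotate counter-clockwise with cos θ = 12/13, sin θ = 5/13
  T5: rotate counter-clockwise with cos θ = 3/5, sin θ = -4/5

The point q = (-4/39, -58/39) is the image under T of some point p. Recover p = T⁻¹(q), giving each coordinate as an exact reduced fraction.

p = (4/3, 4/3)

T1 = [1 1/2 0; 0 1 0; 0 0 1]
T2·T1 = [1 1/2 0; 0 -1 0; 0 0 1]
T3·…·T1 = [1 -1/2 0; 0 -1 0; 0 0 1]
T4·…·T1 = [12/13 -1/13 0; 5/13 -29/26 0; 0 0 1]
T5·…·T1 = [56/65 -61/65 0; -33/65 -79/130 0; 0 0 1]
det M = -1; M⁻¹ = [79/130 -61/65 0; -33/65 -56/65 0; 0 0 1]
M⁻¹ · (-4/39, -58/39)ᵀ = (4/3, 4/3)ᵀ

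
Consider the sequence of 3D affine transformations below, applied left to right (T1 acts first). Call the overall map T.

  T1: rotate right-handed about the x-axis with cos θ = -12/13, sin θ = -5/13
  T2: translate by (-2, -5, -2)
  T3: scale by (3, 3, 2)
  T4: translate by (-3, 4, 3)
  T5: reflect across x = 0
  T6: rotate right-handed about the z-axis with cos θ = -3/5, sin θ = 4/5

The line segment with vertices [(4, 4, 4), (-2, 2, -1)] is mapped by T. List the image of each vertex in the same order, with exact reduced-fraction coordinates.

T1 rotate right-handed about the x-axis with cos θ = -12/13, sin θ = -5/13: (4, 4, 4) → (4, -28/13, -68/13); (-2, 2, -1) → (-2, -29/13, 2/13)
T2 translate by (-2, -5, -2): (4, -28/13, -68/13) → (2, -93/13, -94/13); (-2, -29/13, 2/13) → (-4, -94/13, -24/13)
T3 scale by (3, 3, 2): (2, -93/13, -94/13) → (6, -279/13, -188/13); (-4, -94/13, -24/13) → (-12, -282/13, -48/13)
T4 translate by (-3, 4, 3): (6, -279/13, -188/13) → (3, -227/13, -149/13); (-12, -282/13, -48/13) → (-15, -230/13, -9/13)
T5 reflect across x = 0: (3, -227/13, -149/13) → (-3, -227/13, -149/13); (-15, -230/13, -9/13) → (15, -230/13, -9/13)
T6 rotate right-handed about the z-axis with cos θ = -3/5, sin θ = 4/5: (-3, -227/13, -149/13) → (205/13, 105/13, -149/13); (15, -230/13, -9/13) → (67/13, 294/13, -9/13)

image vertices: (205/13, 105/13, -149/13), (67/13, 294/13, -9/13)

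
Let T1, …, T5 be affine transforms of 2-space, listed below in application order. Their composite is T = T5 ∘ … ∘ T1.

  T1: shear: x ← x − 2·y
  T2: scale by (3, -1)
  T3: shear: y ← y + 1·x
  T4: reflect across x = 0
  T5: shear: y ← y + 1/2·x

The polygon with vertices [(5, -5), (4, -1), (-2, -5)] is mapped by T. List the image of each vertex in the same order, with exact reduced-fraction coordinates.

T1 shear: x ← x − 2·y: (5, -5) → (15, -5); (4, -1) → (6, -1); (-2, -5) → (8, -5)
T2 scale by (3, -1): (15, -5) → (45, 5); (6, -1) → (18, 1); (8, -5) → (24, 5)
T3 shear: y ← y + 1·x: (45, 5) → (45, 50); (18, 1) → (18, 19); (24, 5) → (24, 29)
T4 reflect across x = 0: (45, 50) → (-45, 50); (18, 19) → (-18, 19); (24, 29) → (-24, 29)
T5 shear: y ← y + 1/2·x: (-45, 50) → (-45, 55/2); (-18, 19) → (-18, 10); (-24, 29) → (-24, 17)

image vertices: (-45, 55/2), (-18, 10), (-24, 17)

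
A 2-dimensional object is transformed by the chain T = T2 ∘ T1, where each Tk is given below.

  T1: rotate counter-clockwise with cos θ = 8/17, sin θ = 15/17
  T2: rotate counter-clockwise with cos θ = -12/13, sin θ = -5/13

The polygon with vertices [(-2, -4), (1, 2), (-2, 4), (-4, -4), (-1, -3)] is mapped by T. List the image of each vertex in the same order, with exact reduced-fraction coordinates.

T1 rotate counter-clockwise with cos θ = 8/17, sin θ = 15/17: (-2, -4) → (44/17, -62/17); (1, 2) → (-22/17, 31/17); (-2, 4) → (-76/17, 2/17); (-4, -4) → (28/17, -92/17); (-1, -3) → (37/17, -39/17)
T2 rotate counter-clockwise with cos θ = -12/13, sin θ = -5/13: (44/17, -62/17) → (-838/221, 524/221); (-22/17, 31/17) → (419/221, -262/221); (-76/17, 2/17) → (922/221, 356/221); (28/17, -92/17) → (-796/221, 964/221); (37/17, -39/17) → (-639/221, 283/221)

image vertices: (-838/221, 524/221), (419/221, -262/221), (922/221, 356/221), (-796/221, 964/221), (-639/221, 283/221)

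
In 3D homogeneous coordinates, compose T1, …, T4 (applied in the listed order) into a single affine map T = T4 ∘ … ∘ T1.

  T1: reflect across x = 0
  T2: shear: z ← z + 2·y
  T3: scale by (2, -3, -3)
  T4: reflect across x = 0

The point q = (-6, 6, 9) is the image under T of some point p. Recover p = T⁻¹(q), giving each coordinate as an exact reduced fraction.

T1 = [-1 0 0 0; 0 1 0 0; 0 0 1 0; 0 0 0 1]
T2·T1 = [-1 0 0 0; 0 1 0 0; 0 2 1 0; 0 0 0 1]
T3·…·T1 = [-2 0 0 0; 0 -3 0 0; 0 -6 -3 0; 0 0 0 1]
T4·…·T1 = [2 0 0 0; 0 -3 0 0; 0 -6 -3 0; 0 0 0 1]
det M = 18; M⁻¹ = [1/2 0 0 0; 0 -1/3 0 0; 0 2/3 -1/3 0; 0 0 0 1]
M⁻¹ · (-6, 6, 9)ᵀ = (-3, -2, 1)ᵀ

p = (-3, -2, 1)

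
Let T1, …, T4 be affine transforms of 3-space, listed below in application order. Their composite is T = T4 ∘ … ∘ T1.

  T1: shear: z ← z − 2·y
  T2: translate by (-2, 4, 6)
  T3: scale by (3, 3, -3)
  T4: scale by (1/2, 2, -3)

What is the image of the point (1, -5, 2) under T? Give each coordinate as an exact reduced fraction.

T1 shear: z ← z − 2·y: (1, -5, 2) → (1, -5, 12)
T2 translate by (-2, 4, 6): (1, -5, 12) → (-1, -1, 18)
T3 scale by (3, 3, -3): (-1, -1, 18) → (-3, -3, -54)
T4 scale by (1/2, 2, -3): (-3, -3, -54) → (-3/2, -6, 162)

T(p) = (-3/2, -6, 162)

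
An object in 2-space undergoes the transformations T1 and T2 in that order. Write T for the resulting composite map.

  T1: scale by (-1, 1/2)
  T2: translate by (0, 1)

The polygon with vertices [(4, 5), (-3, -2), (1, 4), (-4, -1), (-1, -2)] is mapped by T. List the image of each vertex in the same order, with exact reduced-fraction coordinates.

image vertices: (-4, 7/2), (3, 0), (-1, 3), (4, 1/2), (1, 0)

T1 scale by (-1, 1/2): (4, 5) → (-4, 5/2); (-3, -2) → (3, -1); (1, 4) → (-1, 2); (-4, -1) → (4, -1/2); (-1, -2) → (1, -1)
T2 translate by (0, 1): (-4, 5/2) → (-4, 7/2); (3, -1) → (3, 0); (-1, 2) → (-1, 3); (4, -1/2) → (4, 1/2); (1, -1) → (1, 0)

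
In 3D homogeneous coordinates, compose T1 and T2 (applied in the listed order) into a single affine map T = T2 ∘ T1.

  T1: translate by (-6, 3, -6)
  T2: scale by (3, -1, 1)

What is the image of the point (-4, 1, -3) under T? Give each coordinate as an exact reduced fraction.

T1 translate by (-6, 3, -6): (-4, 1, -3) → (-10, 4, -9)
T2 scale by (3, -1, 1): (-10, 4, -9) → (-30, -4, -9)

T(p) = (-30, -4, -9)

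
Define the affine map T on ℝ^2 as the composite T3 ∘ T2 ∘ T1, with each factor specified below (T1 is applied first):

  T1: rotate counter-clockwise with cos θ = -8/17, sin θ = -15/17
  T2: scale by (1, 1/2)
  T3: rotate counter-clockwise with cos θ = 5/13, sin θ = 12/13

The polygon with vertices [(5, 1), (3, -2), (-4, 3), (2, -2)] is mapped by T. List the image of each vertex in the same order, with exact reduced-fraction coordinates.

T1 rotate counter-clockwise with cos θ = -8/17, sin θ = -15/17: (5, 1) → (-25/17, -83/17); (3, -2) → (-54/17, -29/17); (-4, 3) → (77/17, 36/17); (2, -2) → (-46/17, -14/17)
T2 scale by (1, 1/2): (-25/17, -83/17) → (-25/17, -83/34); (-54/17, -29/17) → (-54/17, -29/34); (77/17, 36/17) → (77/17, 18/17); (-46/17, -14/17) → (-46/17, -7/17)
T3 rotate counter-clockwise with cos θ = 5/13, sin θ = 12/13: (-25/17, -83/34) → (373/221, -1015/442); (-54/17, -29/34) → (-96/221, -1441/442); (77/17, 18/17) → (13/17, 78/17); (-46/17, -7/17) → (-146/221, -587/221)

image vertices: (373/221, -1015/442), (-96/221, -1441/442), (13/17, 78/17), (-146/221, -587/221)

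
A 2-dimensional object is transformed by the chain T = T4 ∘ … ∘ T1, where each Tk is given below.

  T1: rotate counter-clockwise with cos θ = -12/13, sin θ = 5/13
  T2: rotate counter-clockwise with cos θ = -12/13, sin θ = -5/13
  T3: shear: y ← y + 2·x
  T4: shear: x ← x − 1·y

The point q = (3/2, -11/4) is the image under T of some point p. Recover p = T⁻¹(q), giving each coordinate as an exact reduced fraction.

p = (-5/4, -1/4)

T1 = [-12/13 -5/13 0; 5/13 -12/13 0; 0 0 1]
T2·T1 = [1 0 0; 0 1 0; 0 0 1]
T3·…·T1 = [1 0 0; 2 1 0; 0 0 1]
T4·…·T1 = [-1 -1 0; 2 1 0; 0 0 1]
det M = 1; M⁻¹ = [1 1 0; -2 -1 0; 0 0 1]
M⁻¹ · (3/2, -11/4)ᵀ = (-5/4, -1/4)ᵀ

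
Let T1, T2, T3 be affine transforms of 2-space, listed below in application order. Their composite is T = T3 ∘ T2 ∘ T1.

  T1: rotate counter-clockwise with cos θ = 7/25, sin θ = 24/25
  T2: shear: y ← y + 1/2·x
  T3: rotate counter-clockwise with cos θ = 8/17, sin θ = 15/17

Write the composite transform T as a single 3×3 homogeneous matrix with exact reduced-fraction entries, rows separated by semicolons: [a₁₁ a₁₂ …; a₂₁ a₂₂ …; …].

T1 = [7/25 -24/25 0; 24/25 7/25 0; 0 0 1]
T2·T1 = [7/25 -24/25 0; 11/10 -1/5 0; 0 0 1]
T3·…·T1 = [-713/850 -117/425 0; 13/17 -16/17 0; 0 0 1]

T = [-713/850 -117/425 0; 13/17 -16/17 0; 0 0 1]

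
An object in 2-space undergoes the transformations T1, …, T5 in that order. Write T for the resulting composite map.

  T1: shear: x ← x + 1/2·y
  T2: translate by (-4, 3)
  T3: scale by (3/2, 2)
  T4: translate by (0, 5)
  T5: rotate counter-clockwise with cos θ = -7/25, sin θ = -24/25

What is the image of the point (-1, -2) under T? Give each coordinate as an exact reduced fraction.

T(p) = (231/25, 167/25)

T1 shear: x ← x + 1/2·y: (-1, -2) → (-2, -2)
T2 translate by (-4, 3): (-2, -2) → (-6, 1)
T3 scale by (3/2, 2): (-6, 1) → (-9, 2)
T4 translate by (0, 5): (-9, 2) → (-9, 7)
T5 rotate counter-clockwise with cos θ = -7/25, sin θ = -24/25: (-9, 7) → (231/25, 167/25)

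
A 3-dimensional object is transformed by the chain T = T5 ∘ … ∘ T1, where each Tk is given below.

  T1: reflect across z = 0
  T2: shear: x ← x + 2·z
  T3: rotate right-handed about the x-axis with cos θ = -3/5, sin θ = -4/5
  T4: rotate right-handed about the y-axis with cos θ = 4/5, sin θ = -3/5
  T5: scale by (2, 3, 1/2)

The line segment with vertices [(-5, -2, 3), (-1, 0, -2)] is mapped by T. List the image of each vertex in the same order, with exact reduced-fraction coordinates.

image vertices: (-542/25, -18/5, -97/50), (156/25, 24/5, 21/50)

T1 reflect across z = 0: (-5, -2, 3) → (-5, -2, -3); (-1, 0, -2) → (-1, 0, 2)
T2 shear: x ← x + 2·z: (-5, -2, -3) → (-11, -2, -3); (-1, 0, 2) → (3, 0, 2)
T3 rotate right-handed about the x-axis with cos θ = -3/5, sin θ = -4/5: (-11, -2, -3) → (-11, -6/5, 17/5); (3, 0, 2) → (3, 8/5, -6/5)
T4 rotate right-handed about the y-axis with cos θ = 4/5, sin θ = -3/5: (-11, -6/5, 17/5) → (-271/25, -6/5, -97/25); (3, 8/5, -6/5) → (78/25, 8/5, 21/25)
T5 scale by (2, 3, 1/2): (-271/25, -6/5, -97/25) → (-542/25, -18/5, -97/50); (78/25, 8/5, 21/25) → (156/25, 24/5, 21/50)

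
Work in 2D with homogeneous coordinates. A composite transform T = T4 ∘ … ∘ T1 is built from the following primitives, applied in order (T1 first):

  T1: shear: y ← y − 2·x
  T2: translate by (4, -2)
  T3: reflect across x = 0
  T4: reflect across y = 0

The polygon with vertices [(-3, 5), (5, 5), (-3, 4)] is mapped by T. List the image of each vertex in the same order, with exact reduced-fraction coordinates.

T1 shear: y ← y − 2·x: (-3, 5) → (-3, 11); (5, 5) → (5, -5); (-3, 4) → (-3, 10)
T2 translate by (4, -2): (-3, 11) → (1, 9); (5, -5) → (9, -7); (-3, 10) → (1, 8)
T3 reflect across x = 0: (1, 9) → (-1, 9); (9, -7) → (-9, -7); (1, 8) → (-1, 8)
T4 reflect across y = 0: (-1, 9) → (-1, -9); (-9, -7) → (-9, 7); (-1, 8) → (-1, -8)

image vertices: (-1, -9), (-9, 7), (-1, -8)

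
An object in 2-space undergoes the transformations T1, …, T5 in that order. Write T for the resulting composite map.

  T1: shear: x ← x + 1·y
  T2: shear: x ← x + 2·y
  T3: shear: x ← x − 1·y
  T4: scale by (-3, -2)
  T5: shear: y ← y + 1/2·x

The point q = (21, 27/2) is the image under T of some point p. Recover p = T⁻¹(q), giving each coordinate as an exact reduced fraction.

p = (-4, -3/2)

T1 = [1 1 0; 0 1 0; 0 0 1]
T2·T1 = [1 3 0; 0 1 0; 0 0 1]
T3·…·T1 = [1 2 0; 0 1 0; 0 0 1]
T4·…·T1 = [-3 -6 0; 0 -2 0; 0 0 1]
T5·…·T1 = [-3 -6 0; -3/2 -5 0; 0 0 1]
det M = 6; M⁻¹ = [-5/6 1 0; 1/4 -1/2 0; 0 0 1]
M⁻¹ · (21, 27/2)ᵀ = (-4, -3/2)ᵀ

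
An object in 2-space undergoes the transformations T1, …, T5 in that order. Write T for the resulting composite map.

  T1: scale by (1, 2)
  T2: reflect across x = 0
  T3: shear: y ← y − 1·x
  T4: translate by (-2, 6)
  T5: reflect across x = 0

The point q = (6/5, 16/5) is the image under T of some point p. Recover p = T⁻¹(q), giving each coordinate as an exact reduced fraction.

p = (-4/5, -1)

T1 = [1 0 0; 0 2 0; 0 0 1]
T2·T1 = [-1 0 0; 0 2 0; 0 0 1]
T3·…·T1 = [-1 0 0; 1 2 0; 0 0 1]
T4·…·T1 = [-1 0 -2; 1 2 6; 0 0 1]
T5·…·T1 = [1 0 2; 1 2 6; 0 0 1]
det M = 2; M⁻¹ = [1 0 -2; -1/2 1/2 -2; 0 0 1]
M⁻¹ · (6/5, 16/5)ᵀ = (-4/5, -1)ᵀ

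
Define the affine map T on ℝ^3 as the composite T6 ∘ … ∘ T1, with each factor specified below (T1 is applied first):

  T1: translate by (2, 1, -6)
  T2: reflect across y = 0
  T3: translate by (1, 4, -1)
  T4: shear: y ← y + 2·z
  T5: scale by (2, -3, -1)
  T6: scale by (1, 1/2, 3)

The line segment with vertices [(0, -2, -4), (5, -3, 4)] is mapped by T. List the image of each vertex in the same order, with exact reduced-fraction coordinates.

image vertices: (6, 51/2, 33), (16, 0, 9)

T1 translate by (2, 1, -6): (0, -2, -4) → (2, -1, -10); (5, -3, 4) → (7, -2, -2)
T2 reflect across y = 0: (2, -1, -10) → (2, 1, -10); (7, -2, -2) → (7, 2, -2)
T3 translate by (1, 4, -1): (2, 1, -10) → (3, 5, -11); (7, 2, -2) → (8, 6, -3)
T4 shear: y ← y + 2·z: (3, 5, -11) → (3, -17, -11); (8, 6, -3) → (8, 0, -3)
T5 scale by (2, -3, -1): (3, -17, -11) → (6, 51, 11); (8, 0, -3) → (16, 0, 3)
T6 scale by (1, 1/2, 3): (6, 51, 11) → (6, 51/2, 33); (16, 0, 3) → (16, 0, 9)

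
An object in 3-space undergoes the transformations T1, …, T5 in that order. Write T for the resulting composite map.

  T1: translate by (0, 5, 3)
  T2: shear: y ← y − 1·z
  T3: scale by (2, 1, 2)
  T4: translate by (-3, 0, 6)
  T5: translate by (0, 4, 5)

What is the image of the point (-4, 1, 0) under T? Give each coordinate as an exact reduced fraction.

T(p) = (-11, 7, 17)

T1 translate by (0, 5, 3): (-4, 1, 0) → (-4, 6, 3)
T2 shear: y ← y − 1·z: (-4, 6, 3) → (-4, 3, 3)
T3 scale by (2, 1, 2): (-4, 3, 3) → (-8, 3, 6)
T4 translate by (-3, 0, 6): (-8, 3, 6) → (-11, 3, 12)
T5 translate by (0, 4, 5): (-11, 3, 12) → (-11, 7, 17)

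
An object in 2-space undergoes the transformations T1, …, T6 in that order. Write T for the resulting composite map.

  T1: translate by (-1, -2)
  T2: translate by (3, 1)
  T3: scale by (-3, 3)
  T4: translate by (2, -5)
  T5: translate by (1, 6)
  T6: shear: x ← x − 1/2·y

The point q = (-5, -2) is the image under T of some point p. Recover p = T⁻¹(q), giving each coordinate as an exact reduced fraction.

T1 = [1 0 -1; 0 1 -2; 0 0 1]
T2·T1 = [1 0 2; 0 1 -1; 0 0 1]
T3·…·T1 = [-3 0 -6; 0 3 -3; 0 0 1]
T4·…·T1 = [-3 0 -4; 0 3 -8; 0 0 1]
T5·…·T1 = [-3 0 -3; 0 3 -2; 0 0 1]
T6·…·T1 = [-3 -3/2 -2; 0 3 -2; 0 0 1]
det M = -9; M⁻¹ = [-1/3 -1/6 -1; 0 1/3 2/3; 0 0 1]
M⁻¹ · (-5, -2)ᵀ = (1, 0)ᵀ

p = (1, 0)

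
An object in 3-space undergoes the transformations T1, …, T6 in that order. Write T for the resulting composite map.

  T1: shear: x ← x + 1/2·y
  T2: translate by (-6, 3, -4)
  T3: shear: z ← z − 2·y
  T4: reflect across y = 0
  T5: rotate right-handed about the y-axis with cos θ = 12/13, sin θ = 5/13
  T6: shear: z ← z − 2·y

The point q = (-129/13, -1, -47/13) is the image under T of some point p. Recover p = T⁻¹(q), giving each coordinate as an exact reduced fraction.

T1 = [1 1/2 0 0; 0 1 0 0; 0 0 1 0; 0 0 0 1]
T2·T1 = [1 1/2 0 -6; 0 1 0 3; 0 0 1 -4; 0 0 0 1]
T3·…·T1 = [1 1/2 0 -6; 0 1 0 3; 0 -2 1 -10; 0 0 0 1]
T4·…·T1 = [1 1/2 0 -6; 0 -1 0 -3; 0 -2 1 -10; 0 0 0 1]
T5·…·T1 = [12/13 -4/13 5/13 -122/13; 0 -1 0 -3; -5/13 -53/26 12/13 -90/13; 0 0 0 1]
T6·…·T1 = [12/13 -4/13 5/13 -122/13; 0 -1 0 -3; -5/13 -1/26 12/13 -12/13; 0 0 0 1]
det M = -1; M⁻¹ = [12/13 -7/26 -5/13 15/2; 0 -1 0 -3; 5/13 -2/13 12/13 4; 0 0 0 1]
M⁻¹ · (-129/13, -1, -47/13)ᵀ = (0, -2, -3)ᵀ

p = (0, -2, -3)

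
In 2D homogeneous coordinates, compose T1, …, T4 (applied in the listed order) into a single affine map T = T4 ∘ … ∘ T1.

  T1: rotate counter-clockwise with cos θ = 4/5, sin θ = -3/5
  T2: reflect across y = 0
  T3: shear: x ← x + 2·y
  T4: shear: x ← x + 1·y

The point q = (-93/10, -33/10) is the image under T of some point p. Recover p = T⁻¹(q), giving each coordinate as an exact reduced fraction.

p = (-3/2, 3)

T1 = [4/5 3/5 0; -3/5 4/5 0; 0 0 1]
T2·T1 = [4/5 3/5 0; 3/5 -4/5 0; 0 0 1]
T3·…·T1 = [2 -1 0; 3/5 -4/5 0; 0 0 1]
T4·…·T1 = [13/5 -9/5 0; 3/5 -4/5 0; 0 0 1]
det M = -1; M⁻¹ = [4/5 -9/5 0; 3/5 -13/5 0; 0 0 1]
M⁻¹ · (-93/10, -33/10)ᵀ = (-3/2, 3)ᵀ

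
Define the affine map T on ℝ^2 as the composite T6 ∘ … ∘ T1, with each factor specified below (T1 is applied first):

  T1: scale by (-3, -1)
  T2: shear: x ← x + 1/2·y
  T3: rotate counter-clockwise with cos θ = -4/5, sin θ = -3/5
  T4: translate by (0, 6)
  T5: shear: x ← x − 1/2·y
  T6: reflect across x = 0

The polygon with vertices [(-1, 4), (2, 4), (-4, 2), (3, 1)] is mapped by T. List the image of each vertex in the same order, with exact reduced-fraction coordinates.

image vertices: (15/2, 43/5), (3, 14), (21/2, 1), (-3/4, 25/2)

T1 scale by (-3, -1): (-1, 4) → (3, -4); (2, 4) → (-6, -4); (-4, 2) → (12, -2); (3, 1) → (-9, -1)
T2 shear: x ← x + 1/2·y: (3, -4) → (1, -4); (-6, -4) → (-8, -4); (12, -2) → (11, -2); (-9, -1) → (-19/2, -1)
T3 rotate counter-clockwise with cos θ = -4/5, sin θ = -3/5: (1, -4) → (-16/5, 13/5); (-8, -4) → (4, 8); (11, -2) → (-10, -5); (-19/2, -1) → (7, 13/2)
T4 translate by (0, 6): (-16/5, 13/5) → (-16/5, 43/5); (4, 8) → (4, 14); (-10, -5) → (-10, 1); (7, 13/2) → (7, 25/2)
T5 shear: x ← x − 1/2·y: (-16/5, 43/5) → (-15/2, 43/5); (4, 14) → (-3, 14); (-10, 1) → (-21/2, 1); (7, 25/2) → (3/4, 25/2)
T6 reflect across x = 0: (-15/2, 43/5) → (15/2, 43/5); (-3, 14) → (3, 14); (-21/2, 1) → (21/2, 1); (3/4, 25/2) → (-3/4, 25/2)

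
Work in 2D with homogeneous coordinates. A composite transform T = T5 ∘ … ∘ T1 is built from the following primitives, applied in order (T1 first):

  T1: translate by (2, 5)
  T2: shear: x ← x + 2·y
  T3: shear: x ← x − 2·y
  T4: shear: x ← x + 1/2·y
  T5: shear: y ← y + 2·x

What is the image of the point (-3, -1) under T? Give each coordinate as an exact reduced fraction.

T(p) = (1, 6)

T1 translate by (2, 5): (-3, -1) → (-1, 4)
T2 shear: x ← x + 2·y: (-1, 4) → (7, 4)
T3 shear: x ← x − 2·y: (7, 4) → (-1, 4)
T4 shear: x ← x + 1/2·y: (-1, 4) → (1, 4)
T5 shear: y ← y + 2·x: (1, 4) → (1, 6)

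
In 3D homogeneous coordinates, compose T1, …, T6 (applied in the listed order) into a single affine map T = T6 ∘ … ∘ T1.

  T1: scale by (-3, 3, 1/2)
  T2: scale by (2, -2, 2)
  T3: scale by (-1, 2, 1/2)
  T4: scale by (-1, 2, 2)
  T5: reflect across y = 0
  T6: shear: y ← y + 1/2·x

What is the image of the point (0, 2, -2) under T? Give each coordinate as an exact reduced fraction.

T(p) = (0, 48, -2)

T1 scale by (-3, 3, 1/2): (0, 2, -2) → (0, 6, -1)
T2 scale by (2, -2, 2): (0, 6, -1) → (0, -12, -2)
T3 scale by (-1, 2, 1/2): (0, -12, -2) → (0, -24, -1)
T4 scale by (-1, 2, 2): (0, -24, -1) → (0, -48, -2)
T5 reflect across y = 0: (0, -48, -2) → (0, 48, -2)
T6 shear: y ← y + 1/2·x: (0, 48, -2) → (0, 48, -2)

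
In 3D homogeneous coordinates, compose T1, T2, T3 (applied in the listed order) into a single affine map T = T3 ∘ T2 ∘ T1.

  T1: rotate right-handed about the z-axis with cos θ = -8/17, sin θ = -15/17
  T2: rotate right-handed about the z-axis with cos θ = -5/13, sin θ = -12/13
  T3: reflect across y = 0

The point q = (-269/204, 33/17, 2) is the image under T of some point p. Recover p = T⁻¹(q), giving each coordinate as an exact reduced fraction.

p = (-2/3, 9/4, 2)

T1 = [-8/17 15/17 0 0; -15/17 -8/17 0 0; 0 0 1 0; 0 0 0 1]
T2·T1 = [-140/221 -171/221 0 0; 171/221 -140/221 0 0; 0 0 1 0; 0 0 0 1]
T3·…·T1 = [-140/221 -171/221 0 0; -171/221 140/221 0 0; 0 0 1 0; 0 0 0 1]
det M = -1; M⁻¹ = [-140/221 -171/221 0 0; -171/221 140/221 0 0; 0 0 1 0; 0 0 0 1]
M⁻¹ · (-269/204, 33/17, 2)ᵀ = (-2/3, 9/4, 2)ᵀ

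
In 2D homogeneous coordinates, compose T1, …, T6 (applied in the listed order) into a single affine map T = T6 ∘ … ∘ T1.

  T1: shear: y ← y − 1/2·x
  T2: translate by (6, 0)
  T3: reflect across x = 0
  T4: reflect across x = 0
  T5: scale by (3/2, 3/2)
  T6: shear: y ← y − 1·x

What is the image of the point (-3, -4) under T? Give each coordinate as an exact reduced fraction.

T(p) = (9/2, -33/4)

T1 shear: y ← y − 1/2·x: (-3, -4) → (-3, -5/2)
T2 translate by (6, 0): (-3, -5/2) → (3, -5/2)
T3 reflect across x = 0: (3, -5/2) → (-3, -5/2)
T4 reflect across x = 0: (-3, -5/2) → (3, -5/2)
T5 scale by (3/2, 3/2): (3, -5/2) → (9/2, -15/4)
T6 shear: y ← y − 1·x: (9/2, -15/4) → (9/2, -33/4)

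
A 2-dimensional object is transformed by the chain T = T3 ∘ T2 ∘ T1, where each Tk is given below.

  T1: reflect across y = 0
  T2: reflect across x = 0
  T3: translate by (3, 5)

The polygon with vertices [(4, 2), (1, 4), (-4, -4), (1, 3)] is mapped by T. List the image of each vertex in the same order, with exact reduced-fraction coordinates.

image vertices: (-1, 3), (2, 1), (7, 9), (2, 2)

T1 reflect across y = 0: (4, 2) → (4, -2); (1, 4) → (1, -4); (-4, -4) → (-4, 4); (1, 3) → (1, -3)
T2 reflect across x = 0: (4, -2) → (-4, -2); (1, -4) → (-1, -4); (-4, 4) → (4, 4); (1, -3) → (-1, -3)
T3 translate by (3, 5): (-4, -2) → (-1, 3); (-1, -4) → (2, 1); (4, 4) → (7, 9); (-1, -3) → (2, 2)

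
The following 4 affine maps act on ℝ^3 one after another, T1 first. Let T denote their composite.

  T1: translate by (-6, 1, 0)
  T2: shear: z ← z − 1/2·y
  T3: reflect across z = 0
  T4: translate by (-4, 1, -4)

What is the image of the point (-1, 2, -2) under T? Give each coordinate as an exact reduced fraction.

T1 translate by (-6, 1, 0): (-1, 2, -2) → (-7, 3, -2)
T2 shear: z ← z − 1/2·y: (-7, 3, -2) → (-7, 3, -7/2)
T3 reflect across z = 0: (-7, 3, -7/2) → (-7, 3, 7/2)
T4 translate by (-4, 1, -4): (-7, 3, 7/2) → (-11, 4, -1/2)

T(p) = (-11, 4, -1/2)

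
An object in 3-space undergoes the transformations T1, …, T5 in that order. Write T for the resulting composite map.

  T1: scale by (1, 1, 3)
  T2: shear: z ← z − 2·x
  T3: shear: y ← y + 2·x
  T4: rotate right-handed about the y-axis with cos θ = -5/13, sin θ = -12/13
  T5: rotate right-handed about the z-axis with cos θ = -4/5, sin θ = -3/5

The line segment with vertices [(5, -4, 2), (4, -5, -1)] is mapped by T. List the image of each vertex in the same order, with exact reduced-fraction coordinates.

T1 scale by (1, 1, 3): (5, -4, 2) → (5, -4, 6); (4, -5, -1) → (4, -5, -3)
T2 shear: z ← z − 2·x: (5, -4, 6) → (5, -4, -4); (4, -5, -3) → (4, -5, -11)
T3 shear: y ← y + 2·x: (5, -4, -4) → (5, 6, -4); (4, -5, -11) → (4, 3, -11)
T4 rotate right-handed about the y-axis with cos θ = -5/13, sin θ = -12/13: (5, 6, -4) → (23/13, 6, 80/13); (4, 3, -11) → (112/13, 3, 103/13)
T5 rotate right-handed about the z-axis with cos θ = -4/5, sin θ = -3/5: (23/13, 6, 80/13) → (142/65, -381/65, 80/13); (112/13, 3, 103/13) → (-331/65, -492/65, 103/13)

image vertices: (142/65, -381/65, 80/13), (-331/65, -492/65, 103/13)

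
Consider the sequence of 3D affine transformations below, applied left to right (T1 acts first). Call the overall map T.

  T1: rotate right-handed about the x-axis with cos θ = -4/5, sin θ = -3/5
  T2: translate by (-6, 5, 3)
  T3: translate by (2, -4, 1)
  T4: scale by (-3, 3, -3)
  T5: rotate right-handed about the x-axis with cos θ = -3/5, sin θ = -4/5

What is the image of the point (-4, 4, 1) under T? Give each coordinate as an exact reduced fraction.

T1 rotate right-handed about the x-axis with cos θ = -4/5, sin θ = -3/5: (-4, 4, 1) → (-4, -13/5, -16/5)
T2 translate by (-6, 5, 3): (-4, -13/5, -16/5) → (-10, 12/5, -1/5)
T3 translate by (2, -4, 1): (-10, 12/5, -1/5) → (-8, -8/5, 4/5)
T4 scale by (-3, 3, -3): (-8, -8/5, 4/5) → (24, -24/5, -12/5)
T5 rotate right-handed about the x-axis with cos θ = -3/5, sin θ = -4/5: (24, -24/5, -12/5) → (24, 24/25, 132/25)

T(p) = (24, 24/25, 132/25)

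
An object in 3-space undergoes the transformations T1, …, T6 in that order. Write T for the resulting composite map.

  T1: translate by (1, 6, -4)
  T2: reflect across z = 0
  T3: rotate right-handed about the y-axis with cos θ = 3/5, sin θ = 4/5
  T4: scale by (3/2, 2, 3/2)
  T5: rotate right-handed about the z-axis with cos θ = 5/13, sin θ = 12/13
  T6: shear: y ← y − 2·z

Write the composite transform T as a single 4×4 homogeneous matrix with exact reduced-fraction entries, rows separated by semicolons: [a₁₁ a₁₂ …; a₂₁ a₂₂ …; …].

T = [9/26 -24/13 -6/13 -231/26; 42/13 10/13 9/13 66/13; -6/5 0 -9/10 12/5; 0 0 0 1]

T1 = [1 0 0 1; 0 1 0 6; 0 0 1 -4; 0 0 0 1]
T2·T1 = [1 0 0 1; 0 1 0 6; 0 0 -1 4; 0 0 0 1]
T3·…·T1 = [3/5 0 -4/5 19/5; 0 1 0 6; -4/5 0 -3/5 8/5; 0 0 0 1]
T4·…·T1 = [9/10 0 -6/5 57/10; 0 2 0 12; -6/5 0 -9/10 12/5; 0 0 0 1]
T5·…·T1 = [9/26 -24/13 -6/13 -231/26; 54/65 10/13 -72/65 642/65; -6/5 0 -9/10 12/5; 0 0 0 1]
T6·…·T1 = [9/26 -24/13 -6/13 -231/26; 42/13 10/13 9/13 66/13; -6/5 0 -9/10 12/5; 0 0 0 1]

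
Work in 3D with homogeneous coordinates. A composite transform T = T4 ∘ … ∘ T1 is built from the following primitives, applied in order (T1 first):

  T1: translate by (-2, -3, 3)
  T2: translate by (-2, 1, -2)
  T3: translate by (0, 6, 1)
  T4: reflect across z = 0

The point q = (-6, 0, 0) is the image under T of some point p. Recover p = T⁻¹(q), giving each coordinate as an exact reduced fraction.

p = (-2, -4, -2)

T1 = [1 0 0 -2; 0 1 0 -3; 0 0 1 3; 0 0 0 1]
T2·T1 = [1 0 0 -4; 0 1 0 -2; 0 0 1 1; 0 0 0 1]
T3·…·T1 = [1 0 0 -4; 0 1 0 4; 0 0 1 2; 0 0 0 1]
T4·…·T1 = [1 0 0 -4; 0 1 0 4; 0 0 -1 -2; 0 0 0 1]
det M = -1; M⁻¹ = [1 0 0 4; 0 1 0 -4; 0 0 -1 -2; 0 0 0 1]
M⁻¹ · (-6, 0, 0)ᵀ = (-2, -4, -2)ᵀ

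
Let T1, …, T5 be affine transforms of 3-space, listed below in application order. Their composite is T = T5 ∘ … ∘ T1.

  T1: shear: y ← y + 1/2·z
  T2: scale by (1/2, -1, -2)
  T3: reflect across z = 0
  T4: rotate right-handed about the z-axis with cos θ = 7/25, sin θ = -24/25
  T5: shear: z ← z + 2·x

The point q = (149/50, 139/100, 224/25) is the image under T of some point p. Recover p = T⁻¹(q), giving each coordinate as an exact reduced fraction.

T1 = [1 0 0 0; 0 1 1/2 0; 0 0 1 0; 0 0 0 1]
T2·T1 = [1/2 0 0 0; 0 -1 -1/2 0; 0 0 -2 0; 0 0 0 1]
T3·…·T1 = [1/2 0 0 0; 0 -1 -1/2 0; 0 0 2 0; 0 0 0 1]
T4·…·T1 = [7/50 -24/25 -12/25 0; -12/25 -7/25 -7/50 0; 0 0 2 0; 0 0 0 1]
T5·…·T1 = [7/50 -24/25 -12/25 0; -12/25 -7/25 -7/50 0; 7/25 -48/25 26/25 0; 0 0 0 1]
det M = -1; M⁻¹ = [14/25 -48/25 0 0; -23/50 -7/25 -1/4 0; -1 0 1/2 0; 0 0 0 1]
M⁻¹ · (149/50, 139/100, 224/25)ᵀ = (-1, -4, 3/2)ᵀ

p = (-1, -4, 3/2)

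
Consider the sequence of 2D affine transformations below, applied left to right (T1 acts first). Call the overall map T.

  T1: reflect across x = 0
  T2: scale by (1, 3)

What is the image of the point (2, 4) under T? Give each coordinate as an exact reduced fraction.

T1 reflect across x = 0: (2, 4) → (-2, 4)
T2 scale by (1, 3): (-2, 4) → (-2, 12)

T(p) = (-2, 12)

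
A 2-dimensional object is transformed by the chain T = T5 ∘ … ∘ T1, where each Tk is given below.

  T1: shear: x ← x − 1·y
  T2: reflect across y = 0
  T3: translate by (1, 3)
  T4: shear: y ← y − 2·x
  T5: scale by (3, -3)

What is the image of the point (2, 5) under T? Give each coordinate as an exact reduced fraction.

T(p) = (-6, -6)

T1 shear: x ← x − 1·y: (2, 5) → (-3, 5)
T2 reflect across y = 0: (-3, 5) → (-3, -5)
T3 translate by (1, 3): (-3, -5) → (-2, -2)
T4 shear: y ← y − 2·x: (-2, -2) → (-2, 2)
T5 scale by (3, -3): (-2, 2) → (-6, -6)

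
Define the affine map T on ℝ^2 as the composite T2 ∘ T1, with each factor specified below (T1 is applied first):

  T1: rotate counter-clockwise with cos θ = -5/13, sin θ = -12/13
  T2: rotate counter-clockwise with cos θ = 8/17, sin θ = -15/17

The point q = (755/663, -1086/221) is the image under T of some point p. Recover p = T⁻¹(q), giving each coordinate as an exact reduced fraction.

p = (-2/3, 5)

T1 = [-5/13 12/13 0; -12/13 -5/13 0; 0 0 1]
T2·T1 = [-220/221 21/221 0; -21/221 -220/221 0; 0 0 1]
det M = 1; M⁻¹ = [-220/221 -21/221 0; 21/221 -220/221 0; 0 0 1]
M⁻¹ · (755/663, -1086/221)ᵀ = (-2/3, 5)ᵀ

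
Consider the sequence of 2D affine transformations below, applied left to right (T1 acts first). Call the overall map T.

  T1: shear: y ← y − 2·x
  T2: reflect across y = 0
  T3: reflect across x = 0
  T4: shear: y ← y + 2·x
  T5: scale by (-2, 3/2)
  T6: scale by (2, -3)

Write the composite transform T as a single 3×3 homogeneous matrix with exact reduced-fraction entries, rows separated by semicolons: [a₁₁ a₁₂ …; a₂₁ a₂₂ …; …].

T = [4 0 0; 0 9/2 0; 0 0 1]

T1 = [1 0 0; -2 1 0; 0 0 1]
T2·T1 = [1 0 0; 2 -1 0; 0 0 1]
T3·…·T1 = [-1 0 0; 2 -1 0; 0 0 1]
T4·…·T1 = [-1 0 0; 0 -1 0; 0 0 1]
T5·…·T1 = [2 0 0; 0 -3/2 0; 0 0 1]
T6·…·T1 = [4 0 0; 0 9/2 0; 0 0 1]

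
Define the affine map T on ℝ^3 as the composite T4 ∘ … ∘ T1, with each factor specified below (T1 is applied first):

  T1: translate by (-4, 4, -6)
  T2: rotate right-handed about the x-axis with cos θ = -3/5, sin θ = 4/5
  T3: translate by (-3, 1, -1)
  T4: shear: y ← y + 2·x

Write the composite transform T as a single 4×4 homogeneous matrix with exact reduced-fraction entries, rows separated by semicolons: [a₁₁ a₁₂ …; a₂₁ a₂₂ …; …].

T1 = [1 0 0 -4; 0 1 0 4; 0 0 1 -6; 0 0 0 1]
T2·T1 = [1 0 0 -4; 0 -3/5 -4/5 12/5; 0 4/5 -3/5 34/5; 0 0 0 1]
T3·…·T1 = [1 0 0 -7; 0 -3/5 -4/5 17/5; 0 4/5 -3/5 29/5; 0 0 0 1]
T4·…·T1 = [1 0 0 -7; 2 -3/5 -4/5 -53/5; 0 4/5 -3/5 29/5; 0 0 0 1]

T = [1 0 0 -7; 2 -3/5 -4/5 -53/5; 0 4/5 -3/5 29/5; 0 0 0 1]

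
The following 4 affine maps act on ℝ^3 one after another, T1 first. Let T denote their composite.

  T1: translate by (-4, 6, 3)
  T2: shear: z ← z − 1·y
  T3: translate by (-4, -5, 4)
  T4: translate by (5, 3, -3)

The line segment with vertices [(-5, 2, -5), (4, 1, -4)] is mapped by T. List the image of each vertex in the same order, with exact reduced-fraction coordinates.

T1 translate by (-4, 6, 3): (-5, 2, -5) → (-9, 8, -2); (4, 1, -4) → (0, 7, -1)
T2 shear: z ← z − 1·y: (-9, 8, -2) → (-9, 8, -10); (0, 7, -1) → (0, 7, -8)
T3 translate by (-4, -5, 4): (-9, 8, -10) → (-13, 3, -6); (0, 7, -8) → (-4, 2, -4)
T4 translate by (5, 3, -3): (-13, 3, -6) → (-8, 6, -9); (-4, 2, -4) → (1, 5, -7)

image vertices: (-8, 6, -9), (1, 5, -7)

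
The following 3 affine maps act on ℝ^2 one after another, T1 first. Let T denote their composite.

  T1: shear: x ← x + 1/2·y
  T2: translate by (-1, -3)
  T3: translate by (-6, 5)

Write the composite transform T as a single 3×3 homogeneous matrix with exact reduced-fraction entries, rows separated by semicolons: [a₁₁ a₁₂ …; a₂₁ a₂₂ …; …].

T1 = [1 1/2 0; 0 1 0; 0 0 1]
T2·T1 = [1 1/2 -1; 0 1 -3; 0 0 1]
T3·…·T1 = [1 1/2 -7; 0 1 2; 0 0 1]

T = [1 1/2 -7; 0 1 2; 0 0 1]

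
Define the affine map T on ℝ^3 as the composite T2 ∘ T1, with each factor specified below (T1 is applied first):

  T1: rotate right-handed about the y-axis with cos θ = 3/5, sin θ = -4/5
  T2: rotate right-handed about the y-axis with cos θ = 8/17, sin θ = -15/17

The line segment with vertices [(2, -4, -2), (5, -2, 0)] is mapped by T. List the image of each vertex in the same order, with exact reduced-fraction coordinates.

T1 rotate right-handed about the y-axis with cos θ = 3/5, sin θ = -4/5: (2, -4, -2) → (14/5, -4, 2/5); (5, -2, 0) → (3, -2, 4)
T2 rotate right-handed about the y-axis with cos θ = 8/17, sin θ = -15/17: (14/5, -4, 2/5) → (82/85, -4, 226/85); (3, -2, 4) → (-36/17, -2, 77/17)

image vertices: (82/85, -4, 226/85), (-36/17, -2, 77/17)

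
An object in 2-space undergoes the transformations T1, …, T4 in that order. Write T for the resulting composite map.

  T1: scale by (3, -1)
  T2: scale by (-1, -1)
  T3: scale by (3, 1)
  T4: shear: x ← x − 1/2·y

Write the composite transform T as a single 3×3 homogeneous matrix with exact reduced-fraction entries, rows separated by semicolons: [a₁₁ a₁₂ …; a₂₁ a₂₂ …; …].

T1 = [3 0 0; 0 -1 0; 0 0 1]
T2·T1 = [-3 0 0; 0 1 0; 0 0 1]
T3·…·T1 = [-9 0 0; 0 1 0; 0 0 1]
T4·…·T1 = [-9 -1/2 0; 0 1 0; 0 0 1]

T = [-9 -1/2 0; 0 1 0; 0 0 1]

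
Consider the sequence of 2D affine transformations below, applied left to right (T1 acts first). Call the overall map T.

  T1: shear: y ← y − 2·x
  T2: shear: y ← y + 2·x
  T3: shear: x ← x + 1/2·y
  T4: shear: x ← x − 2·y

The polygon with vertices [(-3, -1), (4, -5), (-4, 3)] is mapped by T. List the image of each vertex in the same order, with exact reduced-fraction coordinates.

T1 shear: y ← y − 2·x: (-3, -1) → (-3, 5); (4, -5) → (4, -13); (-4, 3) → (-4, 11)
T2 shear: y ← y + 2·x: (-3, 5) → (-3, -1); (4, -13) → (4, -5); (-4, 11) → (-4, 3)
T3 shear: x ← x + 1/2·y: (-3, -1) → (-7/2, -1); (4, -5) → (3/2, -5); (-4, 3) → (-5/2, 3)
T4 shear: x ← x − 2·y: (-7/2, -1) → (-3/2, -1); (3/2, -5) → (23/2, -5); (-5/2, 3) → (-17/2, 3)

image vertices: (-3/2, -1), (23/2, -5), (-17/2, 3)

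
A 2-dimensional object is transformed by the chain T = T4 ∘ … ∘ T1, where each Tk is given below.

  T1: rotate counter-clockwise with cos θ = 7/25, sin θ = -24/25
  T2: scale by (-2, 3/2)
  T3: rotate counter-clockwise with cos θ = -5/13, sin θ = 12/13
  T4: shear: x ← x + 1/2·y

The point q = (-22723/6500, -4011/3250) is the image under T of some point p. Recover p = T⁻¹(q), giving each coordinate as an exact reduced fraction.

p = (-2, 3/5)

T1 = [7/25 24/25 0; -24/25 7/25 0; 0 0 1]
T2·T1 = [-14/25 -48/25 0; -36/25 21/50 0; 0 0 1]
T3·…·T1 = [502/325 114/325 0; 12/325 -1257/650 0; 0 0 1]
T4·…·T1 = [508/325 -801/1300 0; 12/325 -1257/650 0; 0 0 1]
det M = -3; M⁻¹ = [419/650 -267/1300 0; 4/325 -508/975 0; 0 0 1]
M⁻¹ · (-22723/6500, -4011/3250)ᵀ = (-2, 3/5)ᵀ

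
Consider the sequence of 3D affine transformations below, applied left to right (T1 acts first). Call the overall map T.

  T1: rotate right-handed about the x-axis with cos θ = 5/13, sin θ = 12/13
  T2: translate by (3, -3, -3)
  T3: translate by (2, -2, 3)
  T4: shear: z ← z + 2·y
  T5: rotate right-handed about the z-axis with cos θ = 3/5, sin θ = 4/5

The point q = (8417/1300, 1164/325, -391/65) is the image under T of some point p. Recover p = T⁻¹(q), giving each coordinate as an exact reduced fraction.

p = (7/4, 4/5, -9/5)

T1 = [1 0 0 0; 0 5/13 -12/13 0; 0 12/13 5/13 0; 0 0 0 1]
T2·T1 = [1 0 0 3; 0 5/13 -12/13 -3; 0 12/13 5/13 -3; 0 0 0 1]
T3·…·T1 = [1 0 0 5; 0 5/13 -12/13 -5; 0 12/13 5/13 0; 0 0 0 1]
T4·…·T1 = [1 0 0 5; 0 5/13 -12/13 -5; 0 22/13 -19/13 -10; 0 0 0 1]
T5·…·T1 = [3/5 -4/13 48/65 7; 4/5 3/13 -36/65 1; 0 22/13 -19/13 -10; 0 0 0 1]
det M = 1; M⁻¹ = [3/5 4/5 0 -5; 76/65 -57/65 12/13 25/13; 88/65 -66/65 5/13 -60/13; 0 0 0 1]
M⁻¹ · (8417/1300, 1164/325, -391/65)ᵀ = (7/4, 4/5, -9/5)ᵀ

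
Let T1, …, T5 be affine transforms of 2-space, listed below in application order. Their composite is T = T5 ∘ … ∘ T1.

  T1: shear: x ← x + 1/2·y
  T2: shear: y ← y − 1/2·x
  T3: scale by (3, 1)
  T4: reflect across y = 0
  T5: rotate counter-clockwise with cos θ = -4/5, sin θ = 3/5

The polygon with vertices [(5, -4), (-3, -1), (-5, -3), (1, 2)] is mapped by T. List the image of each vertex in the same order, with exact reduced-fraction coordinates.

T1 shear: x ← x + 1/2·y: (5, -4) → (3, -4); (-3, -1) → (-7/2, -1); (-5, -3) → (-13/2, -3); (1, 2) → (2, 2)
T2 shear: y ← y − 1/2·x: (3, -4) → (3, -11/2); (-7/2, -1) → (-7/2, 3/4); (-13/2, -3) → (-13/2, 1/4); (2, 2) → (2, 1)
T3 scale by (3, 1): (3, -11/2) → (9, -11/2); (-7/2, 3/4) → (-21/2, 3/4); (-13/2, 1/4) → (-39/2, 1/4); (2, 1) → (6, 1)
T4 reflect across y = 0: (9, -11/2) → (9, 11/2); (-21/2, 3/4) → (-21/2, -3/4); (-39/2, 1/4) → (-39/2, -1/4); (6, 1) → (6, -1)
T5 rotate counter-clockwise with cos θ = -4/5, sin θ = 3/5: (9, 11/2) → (-21/2, 1); (-21/2, -3/4) → (177/20, -57/10); (-39/2, -1/4) → (63/4, -23/2); (6, -1) → (-21/5, 22/5)

image vertices: (-21/2, 1), (177/20, -57/10), (63/4, -23/2), (-21/5, 22/5)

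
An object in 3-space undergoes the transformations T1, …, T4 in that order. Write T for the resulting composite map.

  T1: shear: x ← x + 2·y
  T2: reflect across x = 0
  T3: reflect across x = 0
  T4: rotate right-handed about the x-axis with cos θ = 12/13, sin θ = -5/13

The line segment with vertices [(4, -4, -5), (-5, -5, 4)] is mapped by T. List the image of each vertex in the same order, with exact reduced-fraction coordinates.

image vertices: (-4, -73/13, -40/13), (-15, -40/13, 73/13)

T1 shear: x ← x + 2·y: (4, -4, -5) → (-4, -4, -5); (-5, -5, 4) → (-15, -5, 4)
T2 reflect across x = 0: (-4, -4, -5) → (4, -4, -5); (-15, -5, 4) → (15, -5, 4)
T3 reflect across x = 0: (4, -4, -5) → (-4, -4, -5); (15, -5, 4) → (-15, -5, 4)
T4 rotate right-handed about the x-axis with cos θ = 12/13, sin θ = -5/13: (-4, -4, -5) → (-4, -73/13, -40/13); (-15, -5, 4) → (-15, -40/13, 73/13)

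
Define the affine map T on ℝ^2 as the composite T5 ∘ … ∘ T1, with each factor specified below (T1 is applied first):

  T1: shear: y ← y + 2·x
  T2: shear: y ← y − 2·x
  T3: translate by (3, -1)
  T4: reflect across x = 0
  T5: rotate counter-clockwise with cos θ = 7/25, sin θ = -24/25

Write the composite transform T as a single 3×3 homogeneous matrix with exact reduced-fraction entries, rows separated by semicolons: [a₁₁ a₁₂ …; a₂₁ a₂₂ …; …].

T1 = [1 0 0; 2 1 0; 0 0 1]
T2·T1 = [1 0 0; 0 1 0; 0 0 1]
T3·…·T1 = [1 0 3; 0 1 -1; 0 0 1]
T4·…·T1 = [-1 0 -3; 0 1 -1; 0 0 1]
T5·…·T1 = [-7/25 24/25 -9/5; 24/25 7/25 13/5; 0 0 1]

T = [-7/25 24/25 -9/5; 24/25 7/25 13/5; 0 0 1]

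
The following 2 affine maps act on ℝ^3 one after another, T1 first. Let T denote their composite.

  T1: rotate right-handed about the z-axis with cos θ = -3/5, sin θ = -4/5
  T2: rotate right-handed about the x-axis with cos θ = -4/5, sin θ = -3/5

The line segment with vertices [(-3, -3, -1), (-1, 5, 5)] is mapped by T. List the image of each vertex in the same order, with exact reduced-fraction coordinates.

T1 rotate right-handed about the z-axis with cos θ = -3/5, sin θ = -4/5: (-3, -3, -1) → (-3/5, 21/5, -1); (-1, 5, 5) → (23/5, -11/5, 5)
T2 rotate right-handed about the x-axis with cos θ = -4/5, sin θ = -3/5: (-3/5, 21/5, -1) → (-3/5, -99/25, -43/25); (23/5, -11/5, 5) → (23/5, 119/25, -67/25)

image vertices: (-3/5, -99/25, -43/25), (23/5, 119/25, -67/25)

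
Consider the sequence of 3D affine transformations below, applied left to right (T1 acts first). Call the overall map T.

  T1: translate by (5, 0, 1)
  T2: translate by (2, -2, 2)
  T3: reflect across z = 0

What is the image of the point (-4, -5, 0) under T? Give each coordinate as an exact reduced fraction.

T(p) = (3, -7, -3)

T1 translate by (5, 0, 1): (-4, -5, 0) → (1, -5, 1)
T2 translate by (2, -2, 2): (1, -5, 1) → (3, -7, 3)
T3 reflect across z = 0: (3, -7, 3) → (3, -7, -3)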